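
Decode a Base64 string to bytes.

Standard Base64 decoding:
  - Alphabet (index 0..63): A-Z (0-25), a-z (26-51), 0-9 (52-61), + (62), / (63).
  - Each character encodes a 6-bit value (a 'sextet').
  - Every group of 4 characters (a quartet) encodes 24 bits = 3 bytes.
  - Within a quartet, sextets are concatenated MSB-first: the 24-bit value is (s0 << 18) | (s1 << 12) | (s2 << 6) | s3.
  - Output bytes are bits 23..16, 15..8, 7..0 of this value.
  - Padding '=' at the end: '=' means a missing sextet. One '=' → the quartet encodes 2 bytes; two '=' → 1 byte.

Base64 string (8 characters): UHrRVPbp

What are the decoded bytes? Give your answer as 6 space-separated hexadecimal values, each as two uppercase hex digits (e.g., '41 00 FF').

After char 0 ('U'=20): chars_in_quartet=1 acc=0x14 bytes_emitted=0
After char 1 ('H'=7): chars_in_quartet=2 acc=0x507 bytes_emitted=0
After char 2 ('r'=43): chars_in_quartet=3 acc=0x141EB bytes_emitted=0
After char 3 ('R'=17): chars_in_quartet=4 acc=0x507AD1 -> emit 50 7A D1, reset; bytes_emitted=3
After char 4 ('V'=21): chars_in_quartet=1 acc=0x15 bytes_emitted=3
After char 5 ('P'=15): chars_in_quartet=2 acc=0x54F bytes_emitted=3
After char 6 ('b'=27): chars_in_quartet=3 acc=0x153DB bytes_emitted=3
After char 7 ('p'=41): chars_in_quartet=4 acc=0x54F6E9 -> emit 54 F6 E9, reset; bytes_emitted=6

Answer: 50 7A D1 54 F6 E9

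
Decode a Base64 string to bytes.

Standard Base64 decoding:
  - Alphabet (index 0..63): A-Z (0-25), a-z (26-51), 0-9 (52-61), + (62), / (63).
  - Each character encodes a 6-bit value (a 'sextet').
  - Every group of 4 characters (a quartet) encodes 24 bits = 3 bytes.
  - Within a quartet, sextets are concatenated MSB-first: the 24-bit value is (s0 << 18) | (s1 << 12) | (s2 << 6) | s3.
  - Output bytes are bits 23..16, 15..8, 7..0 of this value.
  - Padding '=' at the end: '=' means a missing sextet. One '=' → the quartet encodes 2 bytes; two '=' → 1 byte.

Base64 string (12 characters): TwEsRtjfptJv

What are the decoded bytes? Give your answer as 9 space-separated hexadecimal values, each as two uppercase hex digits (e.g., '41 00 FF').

Answer: 4F 01 2C 46 D8 DF A6 D2 6F

Derivation:
After char 0 ('T'=19): chars_in_quartet=1 acc=0x13 bytes_emitted=0
After char 1 ('w'=48): chars_in_quartet=2 acc=0x4F0 bytes_emitted=0
After char 2 ('E'=4): chars_in_quartet=3 acc=0x13C04 bytes_emitted=0
After char 3 ('s'=44): chars_in_quartet=4 acc=0x4F012C -> emit 4F 01 2C, reset; bytes_emitted=3
After char 4 ('R'=17): chars_in_quartet=1 acc=0x11 bytes_emitted=3
After char 5 ('t'=45): chars_in_quartet=2 acc=0x46D bytes_emitted=3
After char 6 ('j'=35): chars_in_quartet=3 acc=0x11B63 bytes_emitted=3
After char 7 ('f'=31): chars_in_quartet=4 acc=0x46D8DF -> emit 46 D8 DF, reset; bytes_emitted=6
After char 8 ('p'=41): chars_in_quartet=1 acc=0x29 bytes_emitted=6
After char 9 ('t'=45): chars_in_quartet=2 acc=0xA6D bytes_emitted=6
After char 10 ('J'=9): chars_in_quartet=3 acc=0x29B49 bytes_emitted=6
After char 11 ('v'=47): chars_in_quartet=4 acc=0xA6D26F -> emit A6 D2 6F, reset; bytes_emitted=9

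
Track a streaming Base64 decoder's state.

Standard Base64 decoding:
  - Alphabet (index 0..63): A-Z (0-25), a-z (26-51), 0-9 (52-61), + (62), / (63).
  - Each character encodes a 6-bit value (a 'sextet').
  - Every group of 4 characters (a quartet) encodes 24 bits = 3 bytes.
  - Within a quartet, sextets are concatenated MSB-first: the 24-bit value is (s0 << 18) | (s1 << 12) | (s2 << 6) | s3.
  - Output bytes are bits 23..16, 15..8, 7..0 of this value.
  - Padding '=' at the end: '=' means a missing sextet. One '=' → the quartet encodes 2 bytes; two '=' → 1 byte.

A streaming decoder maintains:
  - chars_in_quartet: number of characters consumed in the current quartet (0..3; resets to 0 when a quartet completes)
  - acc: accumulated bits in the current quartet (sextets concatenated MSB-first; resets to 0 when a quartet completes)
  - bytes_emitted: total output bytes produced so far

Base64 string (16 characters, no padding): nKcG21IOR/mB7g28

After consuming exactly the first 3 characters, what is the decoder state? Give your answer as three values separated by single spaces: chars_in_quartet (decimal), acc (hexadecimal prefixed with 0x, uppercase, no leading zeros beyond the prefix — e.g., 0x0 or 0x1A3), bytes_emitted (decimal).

Answer: 3 0x2729C 0

Derivation:
After char 0 ('n'=39): chars_in_quartet=1 acc=0x27 bytes_emitted=0
After char 1 ('K'=10): chars_in_quartet=2 acc=0x9CA bytes_emitted=0
After char 2 ('c'=28): chars_in_quartet=3 acc=0x2729C bytes_emitted=0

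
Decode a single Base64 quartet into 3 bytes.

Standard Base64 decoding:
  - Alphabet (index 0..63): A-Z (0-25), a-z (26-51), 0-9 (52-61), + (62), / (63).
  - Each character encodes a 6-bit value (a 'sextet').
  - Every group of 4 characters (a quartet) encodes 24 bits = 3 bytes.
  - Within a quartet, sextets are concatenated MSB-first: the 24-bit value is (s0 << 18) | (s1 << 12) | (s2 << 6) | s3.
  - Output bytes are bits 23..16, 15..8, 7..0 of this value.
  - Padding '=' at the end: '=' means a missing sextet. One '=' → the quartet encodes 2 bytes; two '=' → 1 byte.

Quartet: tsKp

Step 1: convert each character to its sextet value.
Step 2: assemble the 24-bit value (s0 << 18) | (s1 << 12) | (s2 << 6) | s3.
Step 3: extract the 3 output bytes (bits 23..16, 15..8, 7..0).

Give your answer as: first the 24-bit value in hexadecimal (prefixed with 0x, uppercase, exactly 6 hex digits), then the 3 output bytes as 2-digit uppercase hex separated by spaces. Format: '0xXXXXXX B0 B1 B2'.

Sextets: t=45, s=44, K=10, p=41
24-bit: (45<<18) | (44<<12) | (10<<6) | 41
      = 0xB40000 | 0x02C000 | 0x000280 | 0x000029
      = 0xB6C2A9
Bytes: (v>>16)&0xFF=B6, (v>>8)&0xFF=C2, v&0xFF=A9

Answer: 0xB6C2A9 B6 C2 A9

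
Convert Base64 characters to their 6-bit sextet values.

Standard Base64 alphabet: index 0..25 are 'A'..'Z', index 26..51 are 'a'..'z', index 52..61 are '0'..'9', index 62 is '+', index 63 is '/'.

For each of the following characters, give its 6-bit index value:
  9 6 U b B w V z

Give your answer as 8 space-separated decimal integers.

'9': 0..9 range, 52 + ord('9') − ord('0') = 61
'6': 0..9 range, 52 + ord('6') − ord('0') = 58
'U': A..Z range, ord('U') − ord('A') = 20
'b': a..z range, 26 + ord('b') − ord('a') = 27
'B': A..Z range, ord('B') − ord('A') = 1
'w': a..z range, 26 + ord('w') − ord('a') = 48
'V': A..Z range, ord('V') − ord('A') = 21
'z': a..z range, 26 + ord('z') − ord('a') = 51

Answer: 61 58 20 27 1 48 21 51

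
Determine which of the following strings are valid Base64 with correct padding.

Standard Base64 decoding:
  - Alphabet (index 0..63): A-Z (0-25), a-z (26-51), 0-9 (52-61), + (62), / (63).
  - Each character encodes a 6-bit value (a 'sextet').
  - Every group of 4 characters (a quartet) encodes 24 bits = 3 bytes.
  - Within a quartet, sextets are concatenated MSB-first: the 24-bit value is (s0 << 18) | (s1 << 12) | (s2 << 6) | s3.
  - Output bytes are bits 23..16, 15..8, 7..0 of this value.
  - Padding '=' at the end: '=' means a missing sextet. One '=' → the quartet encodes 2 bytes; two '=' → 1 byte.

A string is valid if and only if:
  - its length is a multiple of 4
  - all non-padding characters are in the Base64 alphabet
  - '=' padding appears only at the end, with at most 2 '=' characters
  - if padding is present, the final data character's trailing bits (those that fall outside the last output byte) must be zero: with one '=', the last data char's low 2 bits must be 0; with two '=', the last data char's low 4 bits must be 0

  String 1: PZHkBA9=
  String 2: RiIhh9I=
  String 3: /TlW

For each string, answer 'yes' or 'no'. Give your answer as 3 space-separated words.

Answer: no yes yes

Derivation:
String 1: 'PZHkBA9=' → invalid (bad trailing bits)
String 2: 'RiIhh9I=' → valid
String 3: '/TlW' → valid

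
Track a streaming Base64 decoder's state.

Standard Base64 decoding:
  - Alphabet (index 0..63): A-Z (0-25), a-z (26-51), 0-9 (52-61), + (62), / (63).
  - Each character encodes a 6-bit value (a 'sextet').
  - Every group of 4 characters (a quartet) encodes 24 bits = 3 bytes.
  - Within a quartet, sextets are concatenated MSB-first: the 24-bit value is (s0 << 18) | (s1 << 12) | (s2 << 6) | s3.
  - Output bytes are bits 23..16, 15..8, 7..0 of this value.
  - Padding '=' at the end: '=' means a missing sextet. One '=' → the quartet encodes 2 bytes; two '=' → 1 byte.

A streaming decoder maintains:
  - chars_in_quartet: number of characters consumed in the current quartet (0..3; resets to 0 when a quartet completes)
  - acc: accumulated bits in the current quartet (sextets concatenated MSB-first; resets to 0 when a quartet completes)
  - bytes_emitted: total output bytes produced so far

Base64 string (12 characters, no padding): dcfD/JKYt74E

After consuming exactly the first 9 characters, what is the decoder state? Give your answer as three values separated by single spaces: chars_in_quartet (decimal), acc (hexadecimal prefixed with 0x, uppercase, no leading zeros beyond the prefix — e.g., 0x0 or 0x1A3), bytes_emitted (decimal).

Answer: 1 0x2D 6

Derivation:
After char 0 ('d'=29): chars_in_quartet=1 acc=0x1D bytes_emitted=0
After char 1 ('c'=28): chars_in_quartet=2 acc=0x75C bytes_emitted=0
After char 2 ('f'=31): chars_in_quartet=3 acc=0x1D71F bytes_emitted=0
After char 3 ('D'=3): chars_in_quartet=4 acc=0x75C7C3 -> emit 75 C7 C3, reset; bytes_emitted=3
After char 4 ('/'=63): chars_in_quartet=1 acc=0x3F bytes_emitted=3
After char 5 ('J'=9): chars_in_quartet=2 acc=0xFC9 bytes_emitted=3
After char 6 ('K'=10): chars_in_quartet=3 acc=0x3F24A bytes_emitted=3
After char 7 ('Y'=24): chars_in_quartet=4 acc=0xFC9298 -> emit FC 92 98, reset; bytes_emitted=6
After char 8 ('t'=45): chars_in_quartet=1 acc=0x2D bytes_emitted=6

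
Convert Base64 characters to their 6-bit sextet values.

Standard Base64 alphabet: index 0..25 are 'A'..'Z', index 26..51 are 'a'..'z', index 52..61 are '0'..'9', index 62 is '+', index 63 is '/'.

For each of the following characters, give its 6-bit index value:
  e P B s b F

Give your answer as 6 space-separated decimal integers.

Answer: 30 15 1 44 27 5

Derivation:
'e': a..z range, 26 + ord('e') − ord('a') = 30
'P': A..Z range, ord('P') − ord('A') = 15
'B': A..Z range, ord('B') − ord('A') = 1
's': a..z range, 26 + ord('s') − ord('a') = 44
'b': a..z range, 26 + ord('b') − ord('a') = 27
'F': A..Z range, ord('F') − ord('A') = 5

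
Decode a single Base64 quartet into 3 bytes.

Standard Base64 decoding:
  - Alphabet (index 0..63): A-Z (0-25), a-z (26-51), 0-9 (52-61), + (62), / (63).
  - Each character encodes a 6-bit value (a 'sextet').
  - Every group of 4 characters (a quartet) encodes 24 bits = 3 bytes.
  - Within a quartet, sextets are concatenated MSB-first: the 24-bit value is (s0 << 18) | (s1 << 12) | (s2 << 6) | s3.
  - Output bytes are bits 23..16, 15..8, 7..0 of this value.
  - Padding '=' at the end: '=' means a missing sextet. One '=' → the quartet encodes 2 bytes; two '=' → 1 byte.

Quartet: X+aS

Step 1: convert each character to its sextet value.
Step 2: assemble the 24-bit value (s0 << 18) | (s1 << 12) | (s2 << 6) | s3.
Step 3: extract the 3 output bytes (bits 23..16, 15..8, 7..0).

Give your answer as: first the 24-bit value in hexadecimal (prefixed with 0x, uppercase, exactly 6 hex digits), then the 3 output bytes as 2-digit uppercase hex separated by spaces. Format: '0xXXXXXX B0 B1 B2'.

Answer: 0x5FE692 5F E6 92

Derivation:
Sextets: X=23, +=62, a=26, S=18
24-bit: (23<<18) | (62<<12) | (26<<6) | 18
      = 0x5C0000 | 0x03E000 | 0x000680 | 0x000012
      = 0x5FE692
Bytes: (v>>16)&0xFF=5F, (v>>8)&0xFF=E6, v&0xFF=92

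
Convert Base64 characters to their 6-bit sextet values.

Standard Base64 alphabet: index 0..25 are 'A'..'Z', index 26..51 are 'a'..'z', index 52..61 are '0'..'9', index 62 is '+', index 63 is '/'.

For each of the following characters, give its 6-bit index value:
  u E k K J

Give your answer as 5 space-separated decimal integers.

'u': a..z range, 26 + ord('u') − ord('a') = 46
'E': A..Z range, ord('E') − ord('A') = 4
'k': a..z range, 26 + ord('k') − ord('a') = 36
'K': A..Z range, ord('K') − ord('A') = 10
'J': A..Z range, ord('J') − ord('A') = 9

Answer: 46 4 36 10 9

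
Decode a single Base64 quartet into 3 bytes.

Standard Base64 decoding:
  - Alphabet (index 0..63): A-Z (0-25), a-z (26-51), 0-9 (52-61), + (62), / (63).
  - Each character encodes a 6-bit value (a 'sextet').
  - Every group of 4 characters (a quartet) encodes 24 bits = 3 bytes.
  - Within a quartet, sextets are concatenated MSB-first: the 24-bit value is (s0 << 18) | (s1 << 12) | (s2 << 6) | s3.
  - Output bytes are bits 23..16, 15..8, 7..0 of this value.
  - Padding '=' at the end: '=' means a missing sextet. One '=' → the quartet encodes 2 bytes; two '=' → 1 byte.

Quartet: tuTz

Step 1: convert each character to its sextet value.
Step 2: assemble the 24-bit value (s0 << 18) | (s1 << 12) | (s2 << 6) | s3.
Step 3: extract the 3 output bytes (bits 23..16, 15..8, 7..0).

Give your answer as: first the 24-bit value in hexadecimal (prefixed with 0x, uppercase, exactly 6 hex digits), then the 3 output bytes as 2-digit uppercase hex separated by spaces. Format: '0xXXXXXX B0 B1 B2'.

Sextets: t=45, u=46, T=19, z=51
24-bit: (45<<18) | (46<<12) | (19<<6) | 51
      = 0xB40000 | 0x02E000 | 0x0004C0 | 0x000033
      = 0xB6E4F3
Bytes: (v>>16)&0xFF=B6, (v>>8)&0xFF=E4, v&0xFF=F3

Answer: 0xB6E4F3 B6 E4 F3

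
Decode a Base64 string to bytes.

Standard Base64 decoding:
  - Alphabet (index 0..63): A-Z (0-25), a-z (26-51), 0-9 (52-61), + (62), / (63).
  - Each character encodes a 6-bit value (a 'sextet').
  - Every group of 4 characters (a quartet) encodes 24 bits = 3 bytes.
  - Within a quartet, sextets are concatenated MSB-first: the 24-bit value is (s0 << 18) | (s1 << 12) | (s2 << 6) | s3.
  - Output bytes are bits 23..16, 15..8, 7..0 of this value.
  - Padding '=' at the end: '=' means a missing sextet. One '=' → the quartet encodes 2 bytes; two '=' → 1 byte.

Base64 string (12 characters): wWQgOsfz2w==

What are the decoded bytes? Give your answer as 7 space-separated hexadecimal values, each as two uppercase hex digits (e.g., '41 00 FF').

After char 0 ('w'=48): chars_in_quartet=1 acc=0x30 bytes_emitted=0
After char 1 ('W'=22): chars_in_quartet=2 acc=0xC16 bytes_emitted=0
After char 2 ('Q'=16): chars_in_quartet=3 acc=0x30590 bytes_emitted=0
After char 3 ('g'=32): chars_in_quartet=4 acc=0xC16420 -> emit C1 64 20, reset; bytes_emitted=3
After char 4 ('O'=14): chars_in_quartet=1 acc=0xE bytes_emitted=3
After char 5 ('s'=44): chars_in_quartet=2 acc=0x3AC bytes_emitted=3
After char 6 ('f'=31): chars_in_quartet=3 acc=0xEB1F bytes_emitted=3
After char 7 ('z'=51): chars_in_quartet=4 acc=0x3AC7F3 -> emit 3A C7 F3, reset; bytes_emitted=6
After char 8 ('2'=54): chars_in_quartet=1 acc=0x36 bytes_emitted=6
After char 9 ('w'=48): chars_in_quartet=2 acc=0xDB0 bytes_emitted=6
Padding '==': partial quartet acc=0xDB0 -> emit DB; bytes_emitted=7

Answer: C1 64 20 3A C7 F3 DB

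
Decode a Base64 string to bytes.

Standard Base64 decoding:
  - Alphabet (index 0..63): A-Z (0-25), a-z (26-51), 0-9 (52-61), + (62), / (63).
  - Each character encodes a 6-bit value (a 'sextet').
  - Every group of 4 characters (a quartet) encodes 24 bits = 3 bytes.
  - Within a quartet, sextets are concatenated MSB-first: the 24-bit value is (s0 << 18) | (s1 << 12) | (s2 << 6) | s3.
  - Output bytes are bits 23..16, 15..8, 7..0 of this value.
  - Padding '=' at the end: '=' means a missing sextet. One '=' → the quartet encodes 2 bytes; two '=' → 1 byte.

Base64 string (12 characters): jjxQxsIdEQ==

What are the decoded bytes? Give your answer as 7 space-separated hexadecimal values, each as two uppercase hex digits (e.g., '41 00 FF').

Answer: 8E 3C 50 C6 C2 1D 11

Derivation:
After char 0 ('j'=35): chars_in_quartet=1 acc=0x23 bytes_emitted=0
After char 1 ('j'=35): chars_in_quartet=2 acc=0x8E3 bytes_emitted=0
After char 2 ('x'=49): chars_in_quartet=3 acc=0x238F1 bytes_emitted=0
After char 3 ('Q'=16): chars_in_quartet=4 acc=0x8E3C50 -> emit 8E 3C 50, reset; bytes_emitted=3
After char 4 ('x'=49): chars_in_quartet=1 acc=0x31 bytes_emitted=3
After char 5 ('s'=44): chars_in_quartet=2 acc=0xC6C bytes_emitted=3
After char 6 ('I'=8): chars_in_quartet=3 acc=0x31B08 bytes_emitted=3
After char 7 ('d'=29): chars_in_quartet=4 acc=0xC6C21D -> emit C6 C2 1D, reset; bytes_emitted=6
After char 8 ('E'=4): chars_in_quartet=1 acc=0x4 bytes_emitted=6
After char 9 ('Q'=16): chars_in_quartet=2 acc=0x110 bytes_emitted=6
Padding '==': partial quartet acc=0x110 -> emit 11; bytes_emitted=7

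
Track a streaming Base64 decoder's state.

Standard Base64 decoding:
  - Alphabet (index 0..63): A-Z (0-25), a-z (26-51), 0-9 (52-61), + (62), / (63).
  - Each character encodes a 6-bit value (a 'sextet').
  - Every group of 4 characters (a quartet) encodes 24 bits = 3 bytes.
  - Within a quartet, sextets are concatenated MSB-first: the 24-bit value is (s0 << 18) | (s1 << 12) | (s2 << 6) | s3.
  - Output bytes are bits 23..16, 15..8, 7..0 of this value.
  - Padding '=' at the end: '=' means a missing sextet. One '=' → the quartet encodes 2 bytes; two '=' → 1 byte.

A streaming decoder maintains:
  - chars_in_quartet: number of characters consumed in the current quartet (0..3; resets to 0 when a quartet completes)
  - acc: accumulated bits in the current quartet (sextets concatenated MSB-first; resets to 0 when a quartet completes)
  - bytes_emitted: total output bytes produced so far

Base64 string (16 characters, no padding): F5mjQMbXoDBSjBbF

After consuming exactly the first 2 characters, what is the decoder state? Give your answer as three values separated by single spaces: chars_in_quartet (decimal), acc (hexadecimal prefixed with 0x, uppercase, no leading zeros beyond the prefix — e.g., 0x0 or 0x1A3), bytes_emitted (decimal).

Answer: 2 0x179 0

Derivation:
After char 0 ('F'=5): chars_in_quartet=1 acc=0x5 bytes_emitted=0
After char 1 ('5'=57): chars_in_quartet=2 acc=0x179 bytes_emitted=0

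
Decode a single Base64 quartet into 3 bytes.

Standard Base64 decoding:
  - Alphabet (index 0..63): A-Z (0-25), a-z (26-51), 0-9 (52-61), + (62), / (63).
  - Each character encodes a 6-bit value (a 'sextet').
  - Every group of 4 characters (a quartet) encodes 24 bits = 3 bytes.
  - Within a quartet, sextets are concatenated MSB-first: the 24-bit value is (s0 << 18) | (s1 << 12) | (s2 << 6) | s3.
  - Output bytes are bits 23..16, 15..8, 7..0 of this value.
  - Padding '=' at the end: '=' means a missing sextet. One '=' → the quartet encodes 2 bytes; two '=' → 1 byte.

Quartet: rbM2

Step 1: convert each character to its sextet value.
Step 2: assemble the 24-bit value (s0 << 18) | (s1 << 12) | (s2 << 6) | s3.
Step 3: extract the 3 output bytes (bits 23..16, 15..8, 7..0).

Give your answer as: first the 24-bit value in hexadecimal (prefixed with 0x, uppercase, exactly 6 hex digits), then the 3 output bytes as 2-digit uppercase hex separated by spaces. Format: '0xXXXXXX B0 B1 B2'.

Answer: 0xADB336 AD B3 36

Derivation:
Sextets: r=43, b=27, M=12, 2=54
24-bit: (43<<18) | (27<<12) | (12<<6) | 54
      = 0xAC0000 | 0x01B000 | 0x000300 | 0x000036
      = 0xADB336
Bytes: (v>>16)&0xFF=AD, (v>>8)&0xFF=B3, v&0xFF=36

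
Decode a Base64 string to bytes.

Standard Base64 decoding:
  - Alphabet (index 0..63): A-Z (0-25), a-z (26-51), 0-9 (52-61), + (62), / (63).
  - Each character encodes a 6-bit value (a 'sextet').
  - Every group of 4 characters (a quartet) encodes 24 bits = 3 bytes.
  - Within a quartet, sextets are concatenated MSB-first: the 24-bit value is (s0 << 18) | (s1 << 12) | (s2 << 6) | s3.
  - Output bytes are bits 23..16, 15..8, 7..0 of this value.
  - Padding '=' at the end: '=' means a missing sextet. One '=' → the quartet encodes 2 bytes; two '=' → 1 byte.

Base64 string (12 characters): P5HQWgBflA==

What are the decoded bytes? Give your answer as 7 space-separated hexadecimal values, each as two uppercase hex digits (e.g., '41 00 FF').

Answer: 3F 91 D0 5A 00 5F 94

Derivation:
After char 0 ('P'=15): chars_in_quartet=1 acc=0xF bytes_emitted=0
After char 1 ('5'=57): chars_in_quartet=2 acc=0x3F9 bytes_emitted=0
After char 2 ('H'=7): chars_in_quartet=3 acc=0xFE47 bytes_emitted=0
After char 3 ('Q'=16): chars_in_quartet=4 acc=0x3F91D0 -> emit 3F 91 D0, reset; bytes_emitted=3
After char 4 ('W'=22): chars_in_quartet=1 acc=0x16 bytes_emitted=3
After char 5 ('g'=32): chars_in_quartet=2 acc=0x5A0 bytes_emitted=3
After char 6 ('B'=1): chars_in_quartet=3 acc=0x16801 bytes_emitted=3
After char 7 ('f'=31): chars_in_quartet=4 acc=0x5A005F -> emit 5A 00 5F, reset; bytes_emitted=6
After char 8 ('l'=37): chars_in_quartet=1 acc=0x25 bytes_emitted=6
After char 9 ('A'=0): chars_in_quartet=2 acc=0x940 bytes_emitted=6
Padding '==': partial quartet acc=0x940 -> emit 94; bytes_emitted=7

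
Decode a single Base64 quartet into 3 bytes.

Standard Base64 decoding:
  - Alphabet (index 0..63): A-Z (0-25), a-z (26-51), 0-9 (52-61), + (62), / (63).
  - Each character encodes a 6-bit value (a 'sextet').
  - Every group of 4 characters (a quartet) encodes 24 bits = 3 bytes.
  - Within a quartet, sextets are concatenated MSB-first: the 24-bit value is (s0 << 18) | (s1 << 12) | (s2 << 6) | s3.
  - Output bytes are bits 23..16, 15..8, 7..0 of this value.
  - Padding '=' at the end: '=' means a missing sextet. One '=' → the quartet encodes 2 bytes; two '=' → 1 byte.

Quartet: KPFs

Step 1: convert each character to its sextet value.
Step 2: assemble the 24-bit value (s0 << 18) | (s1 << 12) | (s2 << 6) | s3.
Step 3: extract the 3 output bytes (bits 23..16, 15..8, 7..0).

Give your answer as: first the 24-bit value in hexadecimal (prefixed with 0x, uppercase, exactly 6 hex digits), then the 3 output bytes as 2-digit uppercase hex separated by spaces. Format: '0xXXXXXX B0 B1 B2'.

Sextets: K=10, P=15, F=5, s=44
24-bit: (10<<18) | (15<<12) | (5<<6) | 44
      = 0x280000 | 0x00F000 | 0x000140 | 0x00002C
      = 0x28F16C
Bytes: (v>>16)&0xFF=28, (v>>8)&0xFF=F1, v&0xFF=6C

Answer: 0x28F16C 28 F1 6C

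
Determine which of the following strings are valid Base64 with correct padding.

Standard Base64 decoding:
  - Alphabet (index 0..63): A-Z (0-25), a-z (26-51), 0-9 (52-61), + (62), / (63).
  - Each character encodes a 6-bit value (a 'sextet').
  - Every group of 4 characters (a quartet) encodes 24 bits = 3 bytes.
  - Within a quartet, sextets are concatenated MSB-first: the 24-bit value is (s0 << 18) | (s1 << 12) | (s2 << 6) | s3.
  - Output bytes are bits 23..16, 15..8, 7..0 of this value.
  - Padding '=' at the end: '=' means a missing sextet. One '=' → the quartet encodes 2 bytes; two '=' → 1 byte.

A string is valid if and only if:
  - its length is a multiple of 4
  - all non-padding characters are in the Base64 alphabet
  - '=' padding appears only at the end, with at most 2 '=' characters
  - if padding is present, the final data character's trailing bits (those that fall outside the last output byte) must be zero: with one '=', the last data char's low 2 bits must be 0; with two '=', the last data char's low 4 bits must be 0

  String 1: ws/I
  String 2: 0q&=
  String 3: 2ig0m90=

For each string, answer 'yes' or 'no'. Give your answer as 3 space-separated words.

Answer: yes no yes

Derivation:
String 1: 'ws/I' → valid
String 2: '0q&=' → invalid (bad char(s): ['&'])
String 3: '2ig0m90=' → valid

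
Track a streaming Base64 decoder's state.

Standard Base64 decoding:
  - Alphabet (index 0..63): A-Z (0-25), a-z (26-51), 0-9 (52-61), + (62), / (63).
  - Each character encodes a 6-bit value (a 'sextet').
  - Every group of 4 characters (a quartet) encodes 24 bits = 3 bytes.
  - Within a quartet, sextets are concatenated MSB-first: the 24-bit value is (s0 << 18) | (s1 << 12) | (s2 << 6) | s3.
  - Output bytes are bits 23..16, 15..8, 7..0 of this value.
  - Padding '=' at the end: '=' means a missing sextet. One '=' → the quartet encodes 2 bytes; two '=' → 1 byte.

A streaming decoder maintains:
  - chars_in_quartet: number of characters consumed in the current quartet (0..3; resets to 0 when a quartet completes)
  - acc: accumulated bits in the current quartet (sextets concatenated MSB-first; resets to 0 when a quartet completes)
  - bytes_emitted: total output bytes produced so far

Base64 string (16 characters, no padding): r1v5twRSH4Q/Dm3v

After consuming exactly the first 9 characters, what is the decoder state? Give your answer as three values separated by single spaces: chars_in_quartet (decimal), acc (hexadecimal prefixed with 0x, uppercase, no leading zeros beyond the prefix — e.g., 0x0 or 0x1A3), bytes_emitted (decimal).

Answer: 1 0x7 6

Derivation:
After char 0 ('r'=43): chars_in_quartet=1 acc=0x2B bytes_emitted=0
After char 1 ('1'=53): chars_in_quartet=2 acc=0xAF5 bytes_emitted=0
After char 2 ('v'=47): chars_in_quartet=3 acc=0x2BD6F bytes_emitted=0
After char 3 ('5'=57): chars_in_quartet=4 acc=0xAF5BF9 -> emit AF 5B F9, reset; bytes_emitted=3
After char 4 ('t'=45): chars_in_quartet=1 acc=0x2D bytes_emitted=3
After char 5 ('w'=48): chars_in_quartet=2 acc=0xB70 bytes_emitted=3
After char 6 ('R'=17): chars_in_quartet=3 acc=0x2DC11 bytes_emitted=3
After char 7 ('S'=18): chars_in_quartet=4 acc=0xB70452 -> emit B7 04 52, reset; bytes_emitted=6
After char 8 ('H'=7): chars_in_quartet=1 acc=0x7 bytes_emitted=6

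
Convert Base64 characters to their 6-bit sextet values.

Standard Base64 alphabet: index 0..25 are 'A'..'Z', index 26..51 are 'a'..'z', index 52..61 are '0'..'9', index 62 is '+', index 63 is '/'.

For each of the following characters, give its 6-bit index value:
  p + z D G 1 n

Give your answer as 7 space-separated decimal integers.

'p': a..z range, 26 + ord('p') − ord('a') = 41
'+': index 62
'z': a..z range, 26 + ord('z') − ord('a') = 51
'D': A..Z range, ord('D') − ord('A') = 3
'G': A..Z range, ord('G') − ord('A') = 6
'1': 0..9 range, 52 + ord('1') − ord('0') = 53
'n': a..z range, 26 + ord('n') − ord('a') = 39

Answer: 41 62 51 3 6 53 39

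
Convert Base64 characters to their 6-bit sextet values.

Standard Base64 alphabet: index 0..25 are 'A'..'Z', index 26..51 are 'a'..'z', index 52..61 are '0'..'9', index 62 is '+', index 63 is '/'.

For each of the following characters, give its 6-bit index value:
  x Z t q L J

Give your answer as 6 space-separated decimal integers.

Answer: 49 25 45 42 11 9

Derivation:
'x': a..z range, 26 + ord('x') − ord('a') = 49
'Z': A..Z range, ord('Z') − ord('A') = 25
't': a..z range, 26 + ord('t') − ord('a') = 45
'q': a..z range, 26 + ord('q') − ord('a') = 42
'L': A..Z range, ord('L') − ord('A') = 11
'J': A..Z range, ord('J') − ord('A') = 9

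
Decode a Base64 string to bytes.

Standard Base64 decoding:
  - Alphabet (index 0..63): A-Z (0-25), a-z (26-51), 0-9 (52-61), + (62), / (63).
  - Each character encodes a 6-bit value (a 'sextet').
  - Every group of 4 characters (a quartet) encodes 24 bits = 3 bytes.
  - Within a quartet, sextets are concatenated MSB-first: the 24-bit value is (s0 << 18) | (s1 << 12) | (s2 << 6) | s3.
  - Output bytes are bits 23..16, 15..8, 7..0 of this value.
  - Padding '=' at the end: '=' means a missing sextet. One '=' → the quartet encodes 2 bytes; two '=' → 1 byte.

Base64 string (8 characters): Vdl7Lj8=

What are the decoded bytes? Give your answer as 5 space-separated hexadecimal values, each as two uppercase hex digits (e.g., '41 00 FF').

After char 0 ('V'=21): chars_in_quartet=1 acc=0x15 bytes_emitted=0
After char 1 ('d'=29): chars_in_quartet=2 acc=0x55D bytes_emitted=0
After char 2 ('l'=37): chars_in_quartet=3 acc=0x15765 bytes_emitted=0
After char 3 ('7'=59): chars_in_quartet=4 acc=0x55D97B -> emit 55 D9 7B, reset; bytes_emitted=3
After char 4 ('L'=11): chars_in_quartet=1 acc=0xB bytes_emitted=3
After char 5 ('j'=35): chars_in_quartet=2 acc=0x2E3 bytes_emitted=3
After char 6 ('8'=60): chars_in_quartet=3 acc=0xB8FC bytes_emitted=3
Padding '=': partial quartet acc=0xB8FC -> emit 2E 3F; bytes_emitted=5

Answer: 55 D9 7B 2E 3F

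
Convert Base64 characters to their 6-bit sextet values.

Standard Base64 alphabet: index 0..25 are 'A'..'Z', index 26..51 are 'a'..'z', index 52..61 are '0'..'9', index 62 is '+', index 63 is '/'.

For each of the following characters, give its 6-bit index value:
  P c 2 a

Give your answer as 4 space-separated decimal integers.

Answer: 15 28 54 26

Derivation:
'P': A..Z range, ord('P') − ord('A') = 15
'c': a..z range, 26 + ord('c') − ord('a') = 28
'2': 0..9 range, 52 + ord('2') − ord('0') = 54
'a': a..z range, 26 + ord('a') − ord('a') = 26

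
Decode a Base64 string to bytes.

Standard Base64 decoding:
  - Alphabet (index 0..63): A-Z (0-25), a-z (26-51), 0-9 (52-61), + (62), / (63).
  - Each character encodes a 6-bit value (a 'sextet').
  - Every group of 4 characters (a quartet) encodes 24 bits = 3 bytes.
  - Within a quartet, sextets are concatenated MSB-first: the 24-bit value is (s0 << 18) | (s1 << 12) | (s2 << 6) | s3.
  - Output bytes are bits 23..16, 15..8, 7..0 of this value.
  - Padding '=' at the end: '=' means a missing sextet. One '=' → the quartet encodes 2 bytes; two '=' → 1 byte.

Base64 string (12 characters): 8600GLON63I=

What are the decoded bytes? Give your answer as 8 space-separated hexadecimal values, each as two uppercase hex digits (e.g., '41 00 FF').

Answer: F3 AD 34 18 B3 8D EB 72

Derivation:
After char 0 ('8'=60): chars_in_quartet=1 acc=0x3C bytes_emitted=0
After char 1 ('6'=58): chars_in_quartet=2 acc=0xF3A bytes_emitted=0
After char 2 ('0'=52): chars_in_quartet=3 acc=0x3CEB4 bytes_emitted=0
After char 3 ('0'=52): chars_in_quartet=4 acc=0xF3AD34 -> emit F3 AD 34, reset; bytes_emitted=3
After char 4 ('G'=6): chars_in_quartet=1 acc=0x6 bytes_emitted=3
After char 5 ('L'=11): chars_in_quartet=2 acc=0x18B bytes_emitted=3
After char 6 ('O'=14): chars_in_quartet=3 acc=0x62CE bytes_emitted=3
After char 7 ('N'=13): chars_in_quartet=4 acc=0x18B38D -> emit 18 B3 8D, reset; bytes_emitted=6
After char 8 ('6'=58): chars_in_quartet=1 acc=0x3A bytes_emitted=6
After char 9 ('3'=55): chars_in_quartet=2 acc=0xEB7 bytes_emitted=6
After char 10 ('I'=8): chars_in_quartet=3 acc=0x3ADC8 bytes_emitted=6
Padding '=': partial quartet acc=0x3ADC8 -> emit EB 72; bytes_emitted=8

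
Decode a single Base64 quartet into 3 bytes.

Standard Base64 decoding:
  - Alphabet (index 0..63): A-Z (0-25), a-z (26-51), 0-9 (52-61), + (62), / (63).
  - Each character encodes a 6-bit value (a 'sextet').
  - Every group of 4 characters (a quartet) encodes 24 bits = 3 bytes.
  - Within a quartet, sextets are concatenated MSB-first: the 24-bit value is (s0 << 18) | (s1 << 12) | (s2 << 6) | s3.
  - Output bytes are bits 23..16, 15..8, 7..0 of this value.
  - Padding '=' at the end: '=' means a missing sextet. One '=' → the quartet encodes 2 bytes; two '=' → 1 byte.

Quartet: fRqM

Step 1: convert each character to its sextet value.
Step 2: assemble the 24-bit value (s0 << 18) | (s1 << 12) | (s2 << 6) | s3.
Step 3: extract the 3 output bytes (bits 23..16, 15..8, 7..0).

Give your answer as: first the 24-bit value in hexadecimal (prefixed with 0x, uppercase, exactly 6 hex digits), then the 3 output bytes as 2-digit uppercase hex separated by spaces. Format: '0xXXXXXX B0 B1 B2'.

Sextets: f=31, R=17, q=42, M=12
24-bit: (31<<18) | (17<<12) | (42<<6) | 12
      = 0x7C0000 | 0x011000 | 0x000A80 | 0x00000C
      = 0x7D1A8C
Bytes: (v>>16)&0xFF=7D, (v>>8)&0xFF=1A, v&0xFF=8C

Answer: 0x7D1A8C 7D 1A 8C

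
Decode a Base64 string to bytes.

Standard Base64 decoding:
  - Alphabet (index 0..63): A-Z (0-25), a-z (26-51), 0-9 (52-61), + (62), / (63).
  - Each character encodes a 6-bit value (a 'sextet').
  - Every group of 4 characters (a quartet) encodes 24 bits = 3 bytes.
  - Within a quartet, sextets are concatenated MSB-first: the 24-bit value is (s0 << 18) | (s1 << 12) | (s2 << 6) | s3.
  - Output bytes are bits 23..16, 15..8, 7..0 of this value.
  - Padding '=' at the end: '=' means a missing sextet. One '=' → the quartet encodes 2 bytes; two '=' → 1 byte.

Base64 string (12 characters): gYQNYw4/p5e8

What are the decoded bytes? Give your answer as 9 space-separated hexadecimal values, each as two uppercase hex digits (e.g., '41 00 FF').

Answer: 81 84 0D 63 0E 3F A7 97 BC

Derivation:
After char 0 ('g'=32): chars_in_quartet=1 acc=0x20 bytes_emitted=0
After char 1 ('Y'=24): chars_in_quartet=2 acc=0x818 bytes_emitted=0
After char 2 ('Q'=16): chars_in_quartet=3 acc=0x20610 bytes_emitted=0
After char 3 ('N'=13): chars_in_quartet=4 acc=0x81840D -> emit 81 84 0D, reset; bytes_emitted=3
After char 4 ('Y'=24): chars_in_quartet=1 acc=0x18 bytes_emitted=3
After char 5 ('w'=48): chars_in_quartet=2 acc=0x630 bytes_emitted=3
After char 6 ('4'=56): chars_in_quartet=3 acc=0x18C38 bytes_emitted=3
After char 7 ('/'=63): chars_in_quartet=4 acc=0x630E3F -> emit 63 0E 3F, reset; bytes_emitted=6
After char 8 ('p'=41): chars_in_quartet=1 acc=0x29 bytes_emitted=6
After char 9 ('5'=57): chars_in_quartet=2 acc=0xA79 bytes_emitted=6
After char 10 ('e'=30): chars_in_quartet=3 acc=0x29E5E bytes_emitted=6
After char 11 ('8'=60): chars_in_quartet=4 acc=0xA797BC -> emit A7 97 BC, reset; bytes_emitted=9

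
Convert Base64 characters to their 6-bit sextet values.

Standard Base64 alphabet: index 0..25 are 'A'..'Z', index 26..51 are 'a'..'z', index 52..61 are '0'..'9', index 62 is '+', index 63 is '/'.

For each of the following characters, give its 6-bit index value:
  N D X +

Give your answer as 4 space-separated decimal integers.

Answer: 13 3 23 62

Derivation:
'N': A..Z range, ord('N') − ord('A') = 13
'D': A..Z range, ord('D') − ord('A') = 3
'X': A..Z range, ord('X') − ord('A') = 23
'+': index 62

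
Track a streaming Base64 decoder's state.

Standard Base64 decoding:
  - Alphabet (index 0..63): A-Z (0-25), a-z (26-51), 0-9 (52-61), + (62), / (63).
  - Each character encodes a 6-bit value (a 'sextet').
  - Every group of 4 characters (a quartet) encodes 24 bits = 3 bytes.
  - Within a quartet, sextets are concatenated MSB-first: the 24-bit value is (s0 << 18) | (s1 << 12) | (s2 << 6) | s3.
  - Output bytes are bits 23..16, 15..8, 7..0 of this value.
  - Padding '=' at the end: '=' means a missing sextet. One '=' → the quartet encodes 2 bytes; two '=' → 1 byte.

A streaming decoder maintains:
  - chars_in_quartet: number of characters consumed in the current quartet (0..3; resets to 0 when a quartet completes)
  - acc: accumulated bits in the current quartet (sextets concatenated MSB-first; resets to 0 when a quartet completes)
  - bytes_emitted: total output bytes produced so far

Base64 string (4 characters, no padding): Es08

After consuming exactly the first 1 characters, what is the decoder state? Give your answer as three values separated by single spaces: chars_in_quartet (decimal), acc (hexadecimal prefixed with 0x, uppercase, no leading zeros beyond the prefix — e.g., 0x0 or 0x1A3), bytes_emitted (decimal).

Answer: 1 0x4 0

Derivation:
After char 0 ('E'=4): chars_in_quartet=1 acc=0x4 bytes_emitted=0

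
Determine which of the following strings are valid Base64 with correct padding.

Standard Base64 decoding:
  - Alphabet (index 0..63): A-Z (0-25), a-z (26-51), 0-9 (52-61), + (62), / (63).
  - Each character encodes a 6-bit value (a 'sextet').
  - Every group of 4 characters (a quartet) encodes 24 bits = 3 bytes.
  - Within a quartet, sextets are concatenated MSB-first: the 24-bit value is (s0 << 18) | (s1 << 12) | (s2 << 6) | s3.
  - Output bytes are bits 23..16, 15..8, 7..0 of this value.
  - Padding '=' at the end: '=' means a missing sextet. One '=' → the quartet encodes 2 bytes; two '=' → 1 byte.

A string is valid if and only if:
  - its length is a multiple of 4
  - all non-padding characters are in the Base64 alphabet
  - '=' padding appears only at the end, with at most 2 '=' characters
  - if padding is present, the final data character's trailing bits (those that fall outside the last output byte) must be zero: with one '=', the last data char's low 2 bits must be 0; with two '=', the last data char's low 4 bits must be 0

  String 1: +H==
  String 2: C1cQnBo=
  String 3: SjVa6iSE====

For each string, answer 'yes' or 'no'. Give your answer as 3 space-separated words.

Answer: no yes no

Derivation:
String 1: '+H==' → invalid (bad trailing bits)
String 2: 'C1cQnBo=' → valid
String 3: 'SjVa6iSE====' → invalid (4 pad chars (max 2))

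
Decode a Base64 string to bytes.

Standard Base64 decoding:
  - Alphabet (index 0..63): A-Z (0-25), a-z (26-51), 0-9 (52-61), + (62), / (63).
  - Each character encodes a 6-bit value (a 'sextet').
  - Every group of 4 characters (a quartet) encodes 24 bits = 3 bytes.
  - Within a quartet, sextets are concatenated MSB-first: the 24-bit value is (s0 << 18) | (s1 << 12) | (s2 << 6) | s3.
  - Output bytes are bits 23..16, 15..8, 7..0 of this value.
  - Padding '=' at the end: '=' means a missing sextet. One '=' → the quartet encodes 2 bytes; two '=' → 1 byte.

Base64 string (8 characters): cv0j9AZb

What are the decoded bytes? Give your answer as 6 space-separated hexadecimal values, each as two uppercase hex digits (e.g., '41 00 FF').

After char 0 ('c'=28): chars_in_quartet=1 acc=0x1C bytes_emitted=0
After char 1 ('v'=47): chars_in_quartet=2 acc=0x72F bytes_emitted=0
After char 2 ('0'=52): chars_in_quartet=3 acc=0x1CBF4 bytes_emitted=0
After char 3 ('j'=35): chars_in_quartet=4 acc=0x72FD23 -> emit 72 FD 23, reset; bytes_emitted=3
After char 4 ('9'=61): chars_in_quartet=1 acc=0x3D bytes_emitted=3
After char 5 ('A'=0): chars_in_quartet=2 acc=0xF40 bytes_emitted=3
After char 6 ('Z'=25): chars_in_quartet=3 acc=0x3D019 bytes_emitted=3
After char 7 ('b'=27): chars_in_quartet=4 acc=0xF4065B -> emit F4 06 5B, reset; bytes_emitted=6

Answer: 72 FD 23 F4 06 5B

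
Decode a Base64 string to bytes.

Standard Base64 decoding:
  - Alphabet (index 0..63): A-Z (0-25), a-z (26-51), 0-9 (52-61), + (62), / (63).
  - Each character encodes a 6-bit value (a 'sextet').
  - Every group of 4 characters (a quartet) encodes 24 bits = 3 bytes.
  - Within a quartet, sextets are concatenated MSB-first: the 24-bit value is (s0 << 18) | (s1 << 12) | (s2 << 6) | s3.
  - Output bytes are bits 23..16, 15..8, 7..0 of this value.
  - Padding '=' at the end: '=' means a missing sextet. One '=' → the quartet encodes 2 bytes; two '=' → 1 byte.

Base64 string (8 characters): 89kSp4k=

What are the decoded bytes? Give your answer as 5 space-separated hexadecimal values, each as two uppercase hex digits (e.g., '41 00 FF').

Answer: F3 D9 12 A7 89

Derivation:
After char 0 ('8'=60): chars_in_quartet=1 acc=0x3C bytes_emitted=0
After char 1 ('9'=61): chars_in_quartet=2 acc=0xF3D bytes_emitted=0
After char 2 ('k'=36): chars_in_quartet=3 acc=0x3CF64 bytes_emitted=0
After char 3 ('S'=18): chars_in_quartet=4 acc=0xF3D912 -> emit F3 D9 12, reset; bytes_emitted=3
After char 4 ('p'=41): chars_in_quartet=1 acc=0x29 bytes_emitted=3
After char 5 ('4'=56): chars_in_quartet=2 acc=0xA78 bytes_emitted=3
After char 6 ('k'=36): chars_in_quartet=3 acc=0x29E24 bytes_emitted=3
Padding '=': partial quartet acc=0x29E24 -> emit A7 89; bytes_emitted=5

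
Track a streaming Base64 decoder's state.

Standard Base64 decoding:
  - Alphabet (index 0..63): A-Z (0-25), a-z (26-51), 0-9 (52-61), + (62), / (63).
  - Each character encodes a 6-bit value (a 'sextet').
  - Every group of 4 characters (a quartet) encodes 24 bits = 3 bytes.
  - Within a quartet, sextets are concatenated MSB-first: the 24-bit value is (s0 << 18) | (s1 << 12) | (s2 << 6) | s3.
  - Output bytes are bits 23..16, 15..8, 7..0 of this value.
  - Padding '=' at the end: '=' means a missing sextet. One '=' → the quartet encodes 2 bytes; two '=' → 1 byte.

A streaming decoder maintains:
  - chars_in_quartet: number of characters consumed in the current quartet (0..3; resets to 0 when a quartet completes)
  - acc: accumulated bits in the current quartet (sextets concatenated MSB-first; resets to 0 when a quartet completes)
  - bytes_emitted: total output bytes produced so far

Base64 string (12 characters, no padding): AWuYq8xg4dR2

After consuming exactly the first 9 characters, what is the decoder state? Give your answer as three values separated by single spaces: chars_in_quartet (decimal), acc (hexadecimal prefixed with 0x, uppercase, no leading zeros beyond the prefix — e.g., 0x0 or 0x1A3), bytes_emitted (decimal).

After char 0 ('A'=0): chars_in_quartet=1 acc=0x0 bytes_emitted=0
After char 1 ('W'=22): chars_in_quartet=2 acc=0x16 bytes_emitted=0
After char 2 ('u'=46): chars_in_quartet=3 acc=0x5AE bytes_emitted=0
After char 3 ('Y'=24): chars_in_quartet=4 acc=0x16B98 -> emit 01 6B 98, reset; bytes_emitted=3
After char 4 ('q'=42): chars_in_quartet=1 acc=0x2A bytes_emitted=3
After char 5 ('8'=60): chars_in_quartet=2 acc=0xABC bytes_emitted=3
After char 6 ('x'=49): chars_in_quartet=3 acc=0x2AF31 bytes_emitted=3
After char 7 ('g'=32): chars_in_quartet=4 acc=0xABCC60 -> emit AB CC 60, reset; bytes_emitted=6
After char 8 ('4'=56): chars_in_quartet=1 acc=0x38 bytes_emitted=6

Answer: 1 0x38 6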